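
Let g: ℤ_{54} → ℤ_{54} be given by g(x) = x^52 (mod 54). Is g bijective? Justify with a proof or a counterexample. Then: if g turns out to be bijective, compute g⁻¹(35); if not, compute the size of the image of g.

g(0) = 0^52 = 0.
g(6): Repeated squaring mod 54: 6^1 ≡ 6, 6^2 ≡ 6² = 36, 6^4 ≡ 36² = 1296 ≡ 0, 6^8 ≡ 0² = 0, 6^16 ≡ 0² = 0, 6^32 ≡ 0² = 0. Since 52 = 32 + 16 + 4, 6^52 ≡ 0·0·0: 0·0 = 0, then 0·0 = 0. So 6^52 ≡ 0 (mod 54).
So g(0) = g(6) = 0 while 0 ≠ 6, thus g is not injective, hence not bijective.
Since g is not bijective, we determine |image(g)|. Computing x^52 mod 54 for each x (by repeated squaring, reducing mod 54 at every step), the values g(0), g(1), …, g(53) are: 0, 1, 34, 27, 22, 13, 0, 43, 46, 27, 10, 25, 0, 31, 4, 27, 52, 37, 0, 19, 16, 27, 40, 49, 0, 7, 28, 27, 28, 7, 0, 49, 40, 27, 16, 19, 0, 37, 52, 27, 4, 31, 0, 25, 10, 27, 46, 43, 0, 13, 22, 27, 34, 1.
The distinct values are {0, 1, 4, 7, 10, 13, 16, 19, 22, 25, 27, 28, 31, 34, 37, 40, 43, 46, 49, 52}; there are 20 of them.

20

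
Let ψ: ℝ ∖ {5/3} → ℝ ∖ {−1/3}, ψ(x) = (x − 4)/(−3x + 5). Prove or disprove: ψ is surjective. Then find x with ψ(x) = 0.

For any y ≠ −1/3, solving y(−3x + 5) = x − 4 for x gives a well-defined x ≠ 5/3. So ψ is surjective.
Solving ψ(x) = 0: cross-multiplying gives x − 4 = 0(−3x + 5), which rearranges to 1x = 4, so x = 4.

4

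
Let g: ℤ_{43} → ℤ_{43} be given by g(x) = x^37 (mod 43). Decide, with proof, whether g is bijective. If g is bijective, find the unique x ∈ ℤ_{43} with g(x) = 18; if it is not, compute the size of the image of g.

Since 43 is prime, the nonzero elements of ℤ_{43} form a cyclic group of order 42.
As gcd(37, 42) = 1, raising to the 37th power is a bijection on this group: if u^37 ≡ v^37 then (uv^{−1})^37 = 1, and the only element of order dividing gcd(37, 42) = 1 is 1, so u = v.
With g(0) = 0 this makes g injective on all of ℤ_{43}, hence bijective (finite equal-size domain and codomain). In particular g is bijective.
Since g is bijective, we find the preimage of 18. The inverse of x ↦ x^37 on (ℤ_{43})^× is x ↦ x^25, because 37·25 = 925 = 22·42 + 1 ≡ 1 (mod 42) and x^{42} = 1 for x ≠ 0 (Fermat). So g⁻¹(18) = 18^25 mod 43.
Repeated squaring mod 43: 18^1 ≡ 18, 18^2 ≡ 18² = 324 ≡ 23, 18^4 ≡ 23² = 529 ≡ 13, 18^8 ≡ 13² = 169 ≡ 40, 18^16 ≡ 40² = 1600 ≡ 9. Since 25 = 16 + 8 + 1, 18^25 ≡ 9·40·18: 9·40 = 360 ≡ 16, then 16·18 = 288 ≡ 30. So 18^25 ≡ 30 (mod 43).
Hence g⁻¹(18) = 30.

30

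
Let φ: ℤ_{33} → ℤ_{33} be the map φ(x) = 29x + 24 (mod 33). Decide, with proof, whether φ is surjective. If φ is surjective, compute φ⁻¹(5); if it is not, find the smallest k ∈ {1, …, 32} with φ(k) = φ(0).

13

Since gcd(29, 33) = 1, 29 is invertible modulo 33. Euclid's algorithm: 33 = 1·29 + 4, 29 = 7·4 + 1; back-substituting gives 1 = 8·29 − 7·33, so 29⁻¹ ≡ 8 (mod 33).
For any y ∈ ℤ_{33}, x = 8(y − 24) mod 33 satisfies φ(x) = 29·8(y − 24) + 24 ≡ y (since 29·8 ≡ 1 mod 33). So every y has a preimage.
Therefore φ is surjective.
Since φ is surjective, we find φ⁻¹(5): we need 29x ≡ 5 − 24 ≡ 14 (mod 33). Using 29⁻¹ = 8: x ≡ 8·14 = 112 = 3·33 + 13, so x = 13.
Check: φ(13) = 29·13 + 24 = 401 = 12·33 + 5 ≡ 5 (mod 33).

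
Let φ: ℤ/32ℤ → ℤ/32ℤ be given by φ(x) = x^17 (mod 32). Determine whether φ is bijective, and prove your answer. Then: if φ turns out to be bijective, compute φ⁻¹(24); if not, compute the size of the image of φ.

φ(0) = 0^17 = 0.
φ(2): Repeated squaring mod 32: 2^1 ≡ 2, 2^2 ≡ 2² = 4, 2^4 ≡ 4² = 16, 2^8 ≡ 16² = 256 ≡ 0, 2^16 ≡ 0² = 0. Since 17 = 16 + 1, 2^17 ≡ 0·2: 0·2 = 0. So 2^17 ≡ 0 (mod 32).
So φ(0) = φ(2) = 0 while 0 ≠ 2, so φ is not injective, hence not bijective.
Since φ is not bijective, we determine |image(φ)|. Computing x^17 mod 32 for each x (by repeated squaring, reducing mod 32 at every step), the values φ(0), φ(1), …, φ(31) are: 0, 1, 0, 3, 0, 5, 0, 7, 0, 9, 0, 11, 0, 13, 0, 15, 0, 17, 0, 19, 0, 21, 0, 23, 0, 25, 0, 27, 0, 29, 0, 31.
The distinct values are {0, 1, 3, 5, 7, 9, 11, 13, 15, 17, 19, 21, 23, 25, 27, 29, 31}; there are 17 of them.

17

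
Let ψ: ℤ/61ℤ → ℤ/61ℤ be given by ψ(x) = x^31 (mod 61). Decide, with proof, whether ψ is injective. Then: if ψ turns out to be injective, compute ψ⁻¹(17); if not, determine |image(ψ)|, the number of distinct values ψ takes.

44

Since 61 is prime, the nonzero elements of ℤ/61ℤ form a cyclic group of order 60.
As gcd(31, 60) = 1, raising to the 31st power is a bijection on this group: if u^31 ≡ v^31 then (uv^{−1})^31 = 1, and the only element of order dividing gcd(31, 60) = 1 is 1, so u = v.
With ψ(0) = 0 this makes ψ injective on all of ℤ/61ℤ, hence bijective (finite equal-size domain and codomain). In particular ψ is injective.
Since ψ is injective, we find the preimage of 17. The inverse of x ↦ x^31 on (ℤ/61ℤ)^× is x ↦ x^31, because 31·31 = 961 = 16·60 + 1 ≡ 1 (mod 60) and x^{60} = 1 for x ≠ 0 (Fermat). So ψ⁻¹(17) = 17^31 mod 61.
Repeated squaring mod 61: 17^1 ≡ 17, 17^2 ≡ 17² = 289 ≡ 45, 17^4 ≡ 45² = 2025 ≡ 12, 17^8 ≡ 12² = 144 ≡ 22, 17^16 ≡ 22² = 484 ≡ 57. Since 31 = 16 + 8 + 4 + 2 + 1, 17^31 ≡ 57·22·12·45·17: 57·22 = 1254 ≡ 34, then 34·12 = 408 ≡ 42, then 42·45 = 1890 ≡ 60, then 60·17 = 1020 ≡ 44. So 17^31 ≡ 44 (mod 61).
Hence ψ⁻¹(17) = 44.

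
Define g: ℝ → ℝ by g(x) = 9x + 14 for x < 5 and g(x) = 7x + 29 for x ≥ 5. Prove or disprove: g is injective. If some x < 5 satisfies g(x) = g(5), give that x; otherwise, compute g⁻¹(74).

Both pieces are strictly increasing (slopes 9 and 7), so each is injective on its own interval.
The left piece maps (−∞, 5) onto (−∞, 59); the right piece maps [5, ∞) onto [64, ∞).
These images are disjoint, so no value is attained by both pieces. So g is injective.
Because the two images are disjoint, no x < 5 has g(x) = g(5), so we compute g⁻¹(74): 74 lies in [64, ∞), so solve 7x + 29 = 74: x = (74 − 29)/7 = 45/7.

45/7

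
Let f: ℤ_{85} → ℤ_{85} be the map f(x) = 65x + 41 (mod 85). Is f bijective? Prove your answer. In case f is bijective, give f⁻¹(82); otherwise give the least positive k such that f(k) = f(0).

17

We have gcd(65, 85) = 5 > 1. Taking s = 0 and t = 17: f(0) = 41 and f(17) = 65·17 + 41 = 1146 ≡ 41 (mod 85).
So f(0) = f(17) while 0 ≠ 17, therefore f is not injective, hence not bijective.
Since f is not bijective, we find the least positive k with f(k) = f(0): this means 65k ≡ 0 (mod 85), i.e. 85 ∣ 65k. Since gcd(65, 85) = 5, dividing through by 5 this holds exactly when 17 ∣ 13k, and as gcd(13, 17) = 1, exactly when 17 ∣ k.
The smallest positive such k is 17.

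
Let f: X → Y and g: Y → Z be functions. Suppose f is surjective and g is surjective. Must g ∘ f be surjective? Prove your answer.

Let c ∈ Z. Since g is surjective, there is b ∈ Y with g(b) = c. Since f is surjective, there is a ∈ X with f(a) = b.
Then (g ∘ f)(a) = g(b) = c. Therefore g ∘ f is surjective.

surjective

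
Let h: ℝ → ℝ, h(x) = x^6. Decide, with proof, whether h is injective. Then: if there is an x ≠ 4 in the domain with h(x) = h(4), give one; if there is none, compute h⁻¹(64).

-4

h(4) = 4096 = (−4)^6 = h(−4) (since 6 is even), with 4 ≠ −4. So h is not injective.
For the follow-up, such an x exists: taking x = −4 ∈ ℝ gives h(−4) = 4096 = h(4) with −4 ≠ 4.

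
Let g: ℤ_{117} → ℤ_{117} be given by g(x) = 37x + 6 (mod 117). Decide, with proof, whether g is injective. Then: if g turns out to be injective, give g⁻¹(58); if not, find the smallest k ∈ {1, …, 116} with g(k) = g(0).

Suppose g(x_1) = g(x_2) in ℤ_{117}. Then 37x_1 + 6 ≡ 37x_2 + 6 (mod 117), hence 37(x_1 − x_2) ≡ 0 (mod 117).
Since gcd(37, 117) = 1, 37 is invertible modulo 117, hence x_1 − x_2 ≡ 0 (mod 117), i.e. x_1 = x_2.
Therefore g is injective.
We now compute 37⁻¹ mod 117 explicitly. Euclid's algorithm: 117 = 3·37 + 6, 37 = 6·6 + 1; back-substituting gives 1 = 19·37 − 6·117, so 37⁻¹ ≡ 19 (mod 117).
Since g is injective, we find g⁻¹(58): we need 37x ≡ 58 − 6 ≡ 52 (mod 117). Using 37⁻¹ = 19: x ≡ 19·52 = 988 = 8·117 + 52, so x = 52.
Check: g(52) = 37·52 + 6 = 1930 = 16·117 + 58 ≡ 58 (mod 117).

52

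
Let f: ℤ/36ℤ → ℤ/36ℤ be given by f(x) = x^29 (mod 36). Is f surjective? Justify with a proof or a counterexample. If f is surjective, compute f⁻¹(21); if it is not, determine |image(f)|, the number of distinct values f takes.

f(0) = 0^29 = 0.
f(6): Repeated squaring mod 36: 6^1 ≡ 6, 6^2 ≡ 6² = 36 ≡ 0, 6^4 ≡ 0² = 0, 6^8 ≡ 0² = 0, 6^16 ≡ 0² = 0. Since 29 = 16 + 8 + 4 + 1, 6^29 ≡ 0·0·0·6: 0·0 = 0, then 0·0 = 0, then 0·6 = 0. So 6^29 ≡ 0 (mod 36).
So f(0) = f(6) = 0 while 0 ≠ 6, therefore f is not injective.
A non-injective map from the 36-element set ℤ/36ℤ to itself takes at most 35 distinct values, so it cannot be surjective. Hence f is not surjective.
Since f is not surjective, we determine |image(f)|. Computing x^29 mod 36 for each x (by repeated squaring, reducing mod 36 at every step), the values f(0), f(1), …, f(35) are: 0, 1, 32, 27, 16, 29, 0, 31, 8, 9, 28, 23, 0, 25, 20, 27, 4, 17, 0, 19, 32, 9, 16, 11, 0, 13, 8, 27, 28, 5, 0, 7, 20, 9, 4, 35.
The distinct values are {0, 1, 4, 5, 7, 8, 9, 11, 13, 16, 17, 19, 20, 23, 25, 27, 28, 29, 31, 32, 35}; there are 21 of them.

21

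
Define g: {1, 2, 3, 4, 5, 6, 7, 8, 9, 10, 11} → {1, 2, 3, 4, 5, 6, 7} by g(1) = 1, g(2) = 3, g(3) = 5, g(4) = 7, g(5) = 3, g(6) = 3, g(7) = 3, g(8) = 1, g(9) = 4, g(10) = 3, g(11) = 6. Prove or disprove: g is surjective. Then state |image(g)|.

No element maps to 2, so g is not surjective.
The image of g is {1, 3, 4, 5, 6, 7}, which has 6 elements.

6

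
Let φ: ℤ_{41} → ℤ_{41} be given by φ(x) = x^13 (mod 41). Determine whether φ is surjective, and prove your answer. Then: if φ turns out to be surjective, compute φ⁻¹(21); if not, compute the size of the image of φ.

8

Since 41 is prime, the nonzero elements of ℤ_{41} form a cyclic group of order 40.
As gcd(13, 40) = 1, raising to the 13th power is a bijection on this group: if x_1^13 ≡ x_2^13 then (x_1x_2^{−1})^13 = 1, and the only element of order dividing gcd(13, 40) = 1 is 1, so x_1 = x_2.
With φ(0) = 0 this makes φ injective on all of ℤ_{41}, hence bijective (finite equal-size domain and codomain). In particular φ is surjective.
Since φ is surjective, we find the preimage of 21. The inverse of x ↦ x^13 on (ℤ_{41})^× is x ↦ x^37, because 13·37 = 481 = 12·40 + 1 ≡ 1 (mod 40) and x^{40} = 1 for x ≠ 0 (Fermat). So φ⁻¹(21) = 21^37 mod 41.
Repeated squaring mod 41: 21^1 ≡ 21, 21^2 ≡ 21² = 441 ≡ 31, 21^4 ≡ 31² = 961 ≡ 18, 21^8 ≡ 18² = 324 ≡ 37, 21^16 ≡ 37² = 1369 ≡ 16, 21^32 ≡ 16² = 256 ≡ 10. Since 37 = 32 + 4 + 1, 21^37 ≡ 10·18·21: 10·18 = 180 ≡ 16, then 16·21 = 336 ≡ 8. So 21^37 ≡ 8 (mod 41).
Hence φ⁻¹(21) = 8.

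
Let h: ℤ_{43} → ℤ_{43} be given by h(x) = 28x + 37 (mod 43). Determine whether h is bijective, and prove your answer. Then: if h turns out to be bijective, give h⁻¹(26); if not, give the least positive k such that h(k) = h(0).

Recall: h is injective when h(a) = h(b) forces a = b.
If h(a) = h(b), then 28a ≡ 28b (mod 43). Because gcd(28, 43) = 1, we may cancel 28 to get a ≡ b (mod 43).
We now compute 28⁻¹ mod 43 explicitly. Euclid's algorithm: 43 = 1·28 + 15, 28 = 1·15 + 13, 15 = 1·13 + 2, 13 = 6·2 + 1; back-substituting gives 1 = 20·28 − 13·43, so 28⁻¹ ≡ 20 (mod 43).
Then y ↦ 20(y − 37) is a two-sided inverse to h, so every y ∈ ℤ_{43} has a preimage.
Therefore h is bijective.
Since h is bijective, we find h⁻¹(26): we need 28x ≡ 26 − 37 ≡ 32 (mod 43). Using 28⁻¹ = 20: x ≡ 20·32 = 640 = 14·43 + 38, so x = 38.
Check: h(38) = 28·38 + 37 = 1101 = 25·43 + 26 ≡ 26 (mod 43).

38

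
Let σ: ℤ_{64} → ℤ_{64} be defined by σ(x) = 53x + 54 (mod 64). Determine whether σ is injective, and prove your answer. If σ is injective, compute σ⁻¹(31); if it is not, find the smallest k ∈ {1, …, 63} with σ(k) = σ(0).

37

Recall: σ is injective when σ(a) = σ(b) forces a = b.
If σ(a) = σ(b), then 53a ≡ 53b (mod 64). Because gcd(53, 64) = 1, we may cancel 53 to get a ≡ b (mod 64).
Therefore σ is injective.
We now compute 53⁻¹ mod 64 explicitly. Euclid's algorithm: 64 = 1·53 + 11, 53 = 4·11 + 9, 11 = 1·9 + 2, 9 = 4·2 + 1; back-substituting gives 1 = 29·53 − 24·64, so 53⁻¹ ≡ 29 (mod 64).
Since σ is injective, we find σ⁻¹(31): we need 53x ≡ 31 − 54 ≡ 41 (mod 64). Using 53⁻¹ = 29: x ≡ 29·41 = 1189 = 18·64 + 37, so x = 37.
Check: σ(37) = 53·37 + 54 = 2015 = 31·64 + 31 ≡ 31 (mod 64).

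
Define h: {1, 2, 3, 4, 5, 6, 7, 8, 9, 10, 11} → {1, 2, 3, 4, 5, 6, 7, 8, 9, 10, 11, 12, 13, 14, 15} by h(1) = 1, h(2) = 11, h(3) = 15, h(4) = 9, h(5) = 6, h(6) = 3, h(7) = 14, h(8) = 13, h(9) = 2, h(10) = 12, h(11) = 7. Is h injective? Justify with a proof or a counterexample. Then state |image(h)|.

11

The values h(1), …, h(11) are 1, 11, 15, 9, 6, 3, 14, 13, 2, 12, 7 — all distinct.
So h(s) = h(t) only when s = t, and h is injective.
The image of h is {1, 2, 3, 6, 7, 9, 11, 12, 13, 14, 15}, which has 11 elements.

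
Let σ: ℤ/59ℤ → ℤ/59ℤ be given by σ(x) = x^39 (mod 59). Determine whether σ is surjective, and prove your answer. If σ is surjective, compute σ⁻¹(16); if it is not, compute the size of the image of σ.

25

Since 59 is prime, the nonzero elements of ℤ/59ℤ form a cyclic group of order 58.
As gcd(39, 58) = 1, raising to the 39th power is a bijection on this group: if a^39 ≡ b^39 then (ab^{−1})^39 = 1, and the only element of order dividing gcd(39, 58) = 1 is 1, so a = b.
With σ(0) = 0 this makes σ injective on all of ℤ/59ℤ, hence bijective (finite equal-size domain and codomain). In particular σ is surjective.
Since σ is surjective, we find the preimage of 16. The inverse of x ↦ x^39 on (ℤ/59ℤ)^× is x ↦ x^3, because 39·3 = 117 = 2·58 + 1 ≡ 1 (mod 58) and x^{58} = 1 for x ≠ 0 (Fermat). So σ⁻¹(16) = 16^3 mod 59.
Repeated squaring mod 59: 16^1 ≡ 16, 16^2 ≡ 16² = 256 ≡ 20. Since 3 = 2 + 1, 16^3 ≡ 20·16: 20·16 = 320 ≡ 25. So 16^3 ≡ 25 (mod 59).
Hence σ⁻¹(16) = 25.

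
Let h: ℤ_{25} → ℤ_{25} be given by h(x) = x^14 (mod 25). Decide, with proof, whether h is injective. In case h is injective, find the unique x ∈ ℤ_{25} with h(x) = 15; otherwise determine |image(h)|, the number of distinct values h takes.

11

h(0) = 0^14 = 0.
h(5): Repeated squaring mod 25: 5^1 ≡ 5, 5^2 ≡ 5² = 25 ≡ 0, 5^4 ≡ 0² = 0, 5^8 ≡ 0² = 0. Since 14 = 8 + 4 + 2, 5^14 ≡ 0·0·0: 0·0 = 0, then 0·0 = 0. So 5^14 ≡ 0 (mod 25).
So h(0) = h(5) = 0 while 0 ≠ 5, therefore h is not injective.
Since h is not injective, we determine |image(h)|. Computing x^14 mod 25 for each x (by repeated squaring, reducing mod 25 at every step), the values h(0), h(1), …, h(24) are: 0, 1, 9, 19, 6, 0, 21, 24, 4, 11, 0, 16, 14, 14, 16, 0, 11, 4, 24, 21, 0, 6, 19, 9, 1.
The distinct values are {0, 1, 4, 6, 9, 11, 14, 16, 19, 21, 24}; there are 11 of them.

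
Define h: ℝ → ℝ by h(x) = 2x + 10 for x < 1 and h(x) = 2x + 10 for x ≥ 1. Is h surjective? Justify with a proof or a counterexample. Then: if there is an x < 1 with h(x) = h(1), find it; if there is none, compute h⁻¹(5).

-5/2

Both pieces are strictly increasing (slopes 2 and 2), so each is injective on its own interval.
The left piece maps (−∞, 1) onto (−∞, 12); the right piece maps [1, ∞) onto [12, ∞).
These images together cover ℝ, so h is surjective.
Because the two images are disjoint, no x < 1 has h(x) = h(1), so we compute h⁻¹(5): 5 lies in (−∞, 12), so solve 2x + 10 = 5: x = (5 − 10)/2 = −5/2.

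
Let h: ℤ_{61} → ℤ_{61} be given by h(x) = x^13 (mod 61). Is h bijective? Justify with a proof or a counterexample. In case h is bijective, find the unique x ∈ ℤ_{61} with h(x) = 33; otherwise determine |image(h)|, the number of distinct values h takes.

23

Since 61 is prime, the nonzero elements of ℤ_{61} form a cyclic group of order 60.
As gcd(13, 60) = 1, raising to the 13th power is a bijection on this group: if a^13 ≡ b^13 then (ab^{−1})^13 = 1, and the only element of order dividing gcd(13, 60) = 1 is 1, so a = b.
With h(0) = 0 this makes h injective on all of ℤ_{61}, hence bijective (finite equal-size domain and codomain). In particular h is bijective.
Since h is bijective, we find the preimage of 33. The inverse of x ↦ x^13 on (ℤ_{61})^× is x ↦ x^37, because 13·37 = 481 = 8·60 + 1 ≡ 1 (mod 60) and x^{60} = 1 for x ≠ 0 (Fermat). So h⁻¹(33) = 33^37 mod 61.
Repeated squaring mod 61: 33^1 ≡ 33, 33^2 ≡ 33² = 1089 ≡ 52, 33^4 ≡ 52² = 2704 ≡ 20, 33^8 ≡ 20² = 400 ≡ 34, 33^16 ≡ 34² = 1156 ≡ 58, 33^32 ≡ 58² = 3364 ≡ 9. Since 37 = 32 + 4 + 1, 33^37 ≡ 9·20·33: 9·20 = 180 ≡ 58, then 58·33 = 1914 ≡ 23. So 33^37 ≡ 23 (mod 61).
Hence h⁻¹(33) = 23.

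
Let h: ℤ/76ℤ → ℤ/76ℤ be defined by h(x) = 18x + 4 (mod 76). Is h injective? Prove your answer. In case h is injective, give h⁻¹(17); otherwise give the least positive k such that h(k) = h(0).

We have gcd(18, 76) = 2 > 1. Taking x_1 = 0 and x_2 = 38: h(0) = 4 and h(38) = 18·38 + 4 = 688 ≡ 4 (mod 76).
So h(0) = h(38) while 0 ≠ 38, hence h is not injective.
Since h is not injective, we find the least positive k with h(k) = h(0): this means 18k ≡ 0 (mod 76), i.e. 76 ∣ 18k. Since gcd(18, 76) = 2, dividing through by 2 this holds exactly when 38 ∣ 9k, and as gcd(9, 38) = 1, exactly when 38 ∣ k.
The smallest positive such k is 38.

38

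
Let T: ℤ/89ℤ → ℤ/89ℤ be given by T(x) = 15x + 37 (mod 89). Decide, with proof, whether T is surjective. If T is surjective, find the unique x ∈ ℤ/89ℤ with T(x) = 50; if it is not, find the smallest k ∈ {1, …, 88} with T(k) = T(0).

By definition, T is surjective if every y in the codomain equals T(x) for some x in the domain.
Since gcd(15, 89) = 1, 15 is invertible modulo 89. Euclid's algorithm: 89 = 5·15 + 14, 15 = 1·14 + 1; back-substituting gives 1 = 6·15 − 1·89, so 15⁻¹ ≡ 6 (mod 89).
For any y ∈ ℤ/89ℤ, x = 6(y − 37) mod 89 satisfies T(x) = 15·6(y − 37) + 37 ≡ y (since 15·6 ≡ 1 mod 89). So every y has a preimage.
So T is surjective.
Since T is surjective, we compute T⁻¹(50): solve 15x + 37 ≡ 50 (mod 89), i.e. 15x ≡ 13 (mod 89).
Multiplying by 15⁻¹ = 6 gives x ≡ 6·13 = 78 ≡ 78 (mod 89).
Check: T(78) = 15·78 + 37 = 1207 = 13·89 + 50 ≡ 50 (mod 89).

78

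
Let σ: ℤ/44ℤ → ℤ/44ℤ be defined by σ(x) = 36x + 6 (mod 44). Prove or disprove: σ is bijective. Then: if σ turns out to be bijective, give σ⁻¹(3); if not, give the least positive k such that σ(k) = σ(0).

We have gcd(36, 44) = 4 > 1. Taking s = 0 and t = 11: σ(0) = 6 and σ(11) = 36·11 + 6 = 402 ≡ 6 (mod 44).
So σ(0) = σ(11) while 0 ≠ 11, thus σ is not injective, hence not bijective.
Since σ is not bijective, we find the least positive k with σ(k) = σ(0): this means 36k ≡ 0 (mod 44), i.e. 44 ∣ 36k. Since gcd(36, 44) = 4, dividing through by 4 this holds exactly when 11 ∣ 9k, and as gcd(9, 11) = 1, exactly when 11 ∣ k.
The smallest positive such k is 11.

11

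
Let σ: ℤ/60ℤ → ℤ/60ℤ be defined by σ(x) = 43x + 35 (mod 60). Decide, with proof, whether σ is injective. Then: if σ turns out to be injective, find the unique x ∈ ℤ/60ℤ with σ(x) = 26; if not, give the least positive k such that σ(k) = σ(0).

57

Suppose σ(x_1) = σ(x_2) in ℤ/60ℤ. Then 43x_1 + 35 ≡ 43x_2 + 35 (mod 60), hence 43(x_1 − x_2) ≡ 0 (mod 60).
Since gcd(43, 60) = 1, 43 is invertible modulo 60, therefore x_1 − x_2 ≡ 0 (mod 60), i.e. x_1 = x_2.
Hence σ is injective.
We now compute 43⁻¹ mod 60 explicitly. Euclid's algorithm: 60 = 1·43 + 17, 43 = 2·17 + 9, 17 = 1·9 + 8, 9 = 1·8 + 1; back-substituting gives 1 = 7·43 − 5·60, so 43⁻¹ ≡ 7 (mod 60).
Since σ is injective, we find σ⁻¹(26): we need 43x ≡ 26 − 35 ≡ 51 (mod 60). Using 43⁻¹ = 7: x ≡ 7·51 = 357 = 5·60 + 57, so x = 57.
Check: σ(57) = 43·57 + 35 = 2486 = 41·60 + 26 ≡ 26 (mod 60).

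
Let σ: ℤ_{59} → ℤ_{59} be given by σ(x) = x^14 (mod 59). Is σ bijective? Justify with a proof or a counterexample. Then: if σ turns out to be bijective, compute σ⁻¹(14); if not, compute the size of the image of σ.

30

σ(29): Repeated squaring mod 59: 29^1 ≡ 29, 29^2 ≡ 29² = 841 ≡ 15, 29^4 ≡ 15² = 225 ≡ 48, 29^8 ≡ 48² = 2304 ≡ 3. Since 14 = 8 + 4 + 2, 29^14 ≡ 3·48·15: 3·48 = 144 ≡ 26, then 26·15 = 390 ≡ 36. So 29^14 ≡ 36 (mod 59).
σ(30): Repeated squaring mod 59: 30^1 ≡ 30, 30^2 ≡ 30² = 900 ≡ 15, 30^4 ≡ 15² = 225 ≡ 48, 30^8 ≡ 48² = 2304 ≡ 3. Since 14 = 8 + 4 + 2, 30^14 ≡ 3·48·15: 3·48 = 144 ≡ 26, then 26·15 = 390 ≡ 36. So 30^14 ≡ 36 (mod 59).
So σ(29) = σ(30) = 36 while 29 ≠ 30, thus σ is not injective, hence not bijective.
Since σ is not bijective, we determine |image(σ)|. Computing x^14 mod 59 for each x (by repeated squaring, reducing mod 59 at every step), the values σ(0), σ(1), …, σ(58) are: 0, 1, 41, 16, 29, 22, 7, 28, 9, 20, 17, 4, 51, 3, 27, 57, 15, 19, 53, 21, 48, 35, 46, 49, 26, 12, 5, 25, 45, 36, 36, 45, 25, 5, 12, 26, 49, 46, 35, 48, 21, 53, 19, 15, 57, 27, 3, 51, 4, 17, 20, 9, 28, 7, 22, 29, 16, 41, 1.
The distinct values are {0, 1, 3, 4, 5, 7, 9, 12, 15, 16, 17, 19, 20, 21, 22, 25, 26, 27, 28, 29, 35, 36, 41, 45, 46, 48, 49, 51, 53, 57}; there are 30 of them.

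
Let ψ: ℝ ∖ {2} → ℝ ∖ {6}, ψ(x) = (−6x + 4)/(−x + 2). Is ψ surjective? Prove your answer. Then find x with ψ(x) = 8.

6

For any y ≠ 6, solving y(−x + 2) = −6x + 4 for x gives a well-defined x ≠ 2. So ψ is surjective.
Solving ψ(x) = 8: cross-multiplying gives −6x + 4 = 8(−x + 2), which rearranges to 2x = 12, so x = 6.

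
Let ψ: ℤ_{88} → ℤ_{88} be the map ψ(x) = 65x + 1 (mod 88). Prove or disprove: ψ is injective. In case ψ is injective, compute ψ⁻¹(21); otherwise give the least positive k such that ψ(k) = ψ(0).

68

Suppose ψ(x_1) = ψ(x_2) in ℤ_{88}. Then 65x_1 + 1 ≡ 65x_2 + 1 (mod 88), so 65(x_1 − x_2) ≡ 0 (mod 88).
Since gcd(65, 88) = 1, 65 is invertible modulo 88, therefore x_1 − x_2 ≡ 0 (mod 88), i.e. x_1 = x_2.
So ψ is injective.
We now compute 65⁻¹ mod 88 explicitly. Euclid's algorithm: 88 = 1·65 + 23, 65 = 2·23 + 19, 23 = 1·19 + 4, 19 = 4·4 + 3, 4 = 1·3 + 1; back-substituting gives 1 = 65·65 − 48·88, so 65⁻¹ ≡ 65 (mod 88).
Since ψ is injective, we compute ψ⁻¹(21): solve 65x + 1 ≡ 21 (mod 88), i.e. 65x ≡ 20 (mod 88).
Multiplying by 65⁻¹ = 65 gives x ≡ 65·20 = 1300 = 14·88 + 68 ≡ 68 (mod 88).
Check: ψ(68) = 65·68 + 1 = 4421 = 50·88 + 21 ≡ 21 (mod 88).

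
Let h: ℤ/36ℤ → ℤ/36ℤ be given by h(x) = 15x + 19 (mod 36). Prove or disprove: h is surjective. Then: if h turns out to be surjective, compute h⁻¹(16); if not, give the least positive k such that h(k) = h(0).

12

Since gcd(15, 36) = 3, we have 15x ≡ 0 (mod 3) for all x, so h(x) ≡ 1 (mod 3).
But 0 ≢ 1 (mod 3), so 0 ∈ ℤ/36ℤ has no preimage. So h is not surjective.
Since h is not surjective, we find the least positive k with h(k) = h(0): this means 15k ≡ 0 (mod 36), i.e. 36 ∣ 15k. Since gcd(15, 36) = 3, dividing through by 3 this holds exactly when 12 ∣ 5k, and as gcd(5, 12) = 1, exactly when 12 ∣ k.
The smallest positive such k is 12.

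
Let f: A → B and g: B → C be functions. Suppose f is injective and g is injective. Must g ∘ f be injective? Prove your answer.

Suppose (g ∘ f)(x_1) = (g ∘ f)(x_2), i.e. g(f(x_1)) = g(f(x_2)).
Since g is injective, f(x_1) = f(x_2). Since f is injective, x_1 = x_2. So g ∘ f is injective.

injective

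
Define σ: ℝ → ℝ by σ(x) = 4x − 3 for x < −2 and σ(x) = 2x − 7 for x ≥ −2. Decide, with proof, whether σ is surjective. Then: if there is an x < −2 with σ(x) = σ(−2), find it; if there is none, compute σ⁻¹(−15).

-3

Both pieces are strictly increasing (slopes 4 and 2), so each is injective on its own interval.
The left piece maps (−∞, −2) onto (−∞, −11); the right piece maps [−2, ∞) onto [−11, ∞).
These images together cover ℝ, so σ is surjective.
Because the two images are disjoint, no x < −2 has σ(x) = σ(−2), so we compute σ⁻¹(−15): −15 lies in (−∞, −11), so solve 4x − 3 = −15: x = (−15 + 3)/4 = −3.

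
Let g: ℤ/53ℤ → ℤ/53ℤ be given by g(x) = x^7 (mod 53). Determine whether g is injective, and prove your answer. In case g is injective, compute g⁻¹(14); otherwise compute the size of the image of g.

3

Since 53 is prime, the nonzero elements of ℤ/53ℤ form a cyclic group of order 52.
As gcd(7, 52) = 1, raising to the 7th power is a bijection on this group: if s^7 ≡ t^7 then (st^{−1})^7 = 1, and the only element of order dividing gcd(7, 52) = 1 is 1, so s = t.
With g(0) = 0 this makes g injective on all of ℤ/53ℤ, hence bijective (finite equal-size domain and codomain). In particular g is injective.
Since g is injective, we find the preimage of 14. The inverse of x ↦ x^7 on (ℤ/53ℤ)^× is x ↦ x^15, because 7·15 = 105 = 2·52 + 1 ≡ 1 (mod 52) and x^{52} = 1 for x ≠ 0 (Fermat). So g⁻¹(14) = 14^15 mod 53.
Repeated squaring mod 53: 14^1 ≡ 14, 14^2 ≡ 14² = 196 ≡ 37, 14^4 ≡ 37² = 1369 ≡ 44, 14^8 ≡ 44² = 1936 ≡ 28. Since 15 = 8 + 4 + 2 + 1, 14^15 ≡ 28·44·37·14: 28·44 = 1232 ≡ 13, then 13·37 = 481 ≡ 4, then 4·14 = 56 ≡ 3. So 14^15 ≡ 3 (mod 53).
Hence g⁻¹(14) = 3.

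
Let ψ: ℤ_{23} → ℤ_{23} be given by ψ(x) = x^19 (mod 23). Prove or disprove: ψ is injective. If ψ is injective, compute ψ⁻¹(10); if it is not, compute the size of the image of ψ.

Since 23 is prime, the nonzero elements of ℤ_{23} form a cyclic group of order 22.
As gcd(19, 22) = 1, raising to the 19th power is a bijection on this group: if s^19 ≡ t^19 then (st^{−1})^19 = 1, and the only element of order dividing gcd(19, 22) = 1 is 1, so s = t.
With ψ(0) = 0 this makes ψ injective on all of ℤ_{23}, hence bijective (finite equal-size domain and codomain). In particular ψ is injective.
Since ψ is injective, we find the preimage of 10. The inverse of x ↦ x^19 on (ℤ_{23})^× is x ↦ x^7, because 19·7 = 133 = 6·22 + 1 ≡ 1 (mod 22) and x^{22} = 1 for x ≠ 0 (Fermat). So ψ⁻¹(10) = 10^7 mod 23.
Repeated squaring mod 23: 10^1 ≡ 10, 10^2 ≡ 10² = 100 ≡ 8, 10^4 ≡ 8² = 64 ≡ 18. Since 7 = 4 + 2 + 1, 10^7 ≡ 18·8·10: 18·8 = 144 ≡ 6, then 6·10 = 60 ≡ 14. So 10^7 ≡ 14 (mod 23).
Hence ψ⁻¹(10) = 14.

14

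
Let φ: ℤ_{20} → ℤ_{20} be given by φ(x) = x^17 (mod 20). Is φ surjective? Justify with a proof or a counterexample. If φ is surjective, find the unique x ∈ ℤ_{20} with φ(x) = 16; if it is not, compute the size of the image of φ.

15

φ(0) = 0^17 = 0.
φ(10): Repeated squaring mod 20: 10^1 ≡ 10, 10^2 ≡ 10² = 100 ≡ 0, 10^4 ≡ 0² = 0, 10^8 ≡ 0² = 0, 10^16 ≡ 0² = 0. Since 17 = 16 + 1, 10^17 ≡ 0·10: 0·10 = 0. So 10^17 ≡ 0 (mod 20).
So φ(0) = φ(10) = 0 while 0 ≠ 10, so φ is not injective.
A non-injective map from the 20-element set ℤ_{20} to itself takes at most 19 distinct values, so it cannot be surjective. Therefore φ is not surjective.
Since φ is not surjective, we determine |image(φ)|. Computing x^17 mod 20 for each x (by repeated squaring, reducing mod 20 at every step), the values φ(0), φ(1), …, φ(19) are: 0, 1, 12, 3, 4, 5, 16, 7, 8, 9, 0, 11, 12, 13, 4, 15, 16, 17, 8, 19.
The distinct values are {0, 1, 3, 4, 5, 7, 8, 9, 11, 12, 13, 15, 16, 17, 19}; there are 15 of them.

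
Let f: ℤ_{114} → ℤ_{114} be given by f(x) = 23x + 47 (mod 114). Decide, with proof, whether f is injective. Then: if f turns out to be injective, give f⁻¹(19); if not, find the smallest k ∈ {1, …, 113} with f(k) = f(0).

88

Suppose f(a) = f(b) in ℤ_{114}. Then 23a + 47 ≡ 23b + 47 (mod 114), thus 23(a − b) ≡ 0 (mod 114).
Since gcd(23, 114) = 1, 23 is invertible modulo 114, so a − b ≡ 0 (mod 114), i.e. a = b.
Therefore f is injective.
We now compute 23⁻¹ mod 114 explicitly. Euclid's algorithm: 114 = 4·23 + 22, 23 = 1·22 + 1; back-substituting gives 1 = 5·23 − 1·114, so 23⁻¹ ≡ 5 (mod 114).
Since f is injective, we compute f⁻¹(19): solve 23x + 47 ≡ 19 (mod 114), i.e. 23x ≡ 86 (mod 114).
Multiplying by 23⁻¹ = 5 gives x ≡ 5·86 = 430 = 3·114 + 88 ≡ 88 (mod 114).
Check: f(88) = 23·88 + 47 = 2071 = 18·114 + 19 ≡ 19 (mod 114).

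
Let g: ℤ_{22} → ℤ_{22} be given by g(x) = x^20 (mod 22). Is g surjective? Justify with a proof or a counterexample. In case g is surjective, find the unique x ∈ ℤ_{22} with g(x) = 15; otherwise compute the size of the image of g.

g(1) = 1^20 = 1.
g(3): Repeated squaring mod 22: 3^1 ≡ 3, 3^2 ≡ 3² = 9, 3^4 ≡ 9² = 81 ≡ 15, 3^8 ≡ 15² = 225 ≡ 5, 3^16 ≡ 5² = 25 ≡ 3. Since 20 = 16 + 4, 3^20 ≡ 3·15: 3·15 = 45 ≡ 1. So 3^20 ≡ 1 (mod 22).
So g(1) = g(3) = 1 while 1 ≠ 3, so g is not injective.
A non-injective map from the 22-element set ℤ_{22} to itself takes at most 21 distinct values, so it cannot be surjective. Thus g is not surjective.
Since g is not surjective, we determine |image(g)|. Computing x^20 mod 22 for each x (by repeated squaring, reducing mod 22 at every step), the values g(0), g(1), …, g(21) are: 0, 1, 12, 1, 12, 1, 12, 1, 12, 1, 12, 11, 12, 1, 12, 1, 12, 1, 12, 1, 12, 1.
The distinct values are {0, 1, 11, 12}; there are 4 of them.

4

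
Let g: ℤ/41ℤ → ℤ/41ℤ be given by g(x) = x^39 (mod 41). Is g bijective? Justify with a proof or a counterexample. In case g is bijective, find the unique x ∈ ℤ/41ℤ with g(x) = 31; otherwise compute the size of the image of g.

4

Since 41 is prime, the nonzero elements of ℤ/41ℤ form a cyclic group of order 40.
As gcd(39, 40) = 1, raising to the 39th power is a bijection on this group: if u^39 ≡ v^39 then (uv^{−1})^39 = 1, and the only element of order dividing gcd(39, 40) = 1 is 1, so u = v.
With g(0) = 0 this makes g injective on all of ℤ/41ℤ, hence bijective (finite equal-size domain and codomain). In particular g is bijective.
Since g is bijective, we find the preimage of 31. The inverse of x ↦ x^39 on (ℤ/41ℤ)^× is x ↦ x^39, because 39·39 = 1521 = 38·40 + 1 ≡ 1 (mod 40) and x^{40} = 1 for x ≠ 0 (Fermat). So g⁻¹(31) = 31^39 mod 41.
Repeated squaring mod 41: 31^1 ≡ 31, 31^2 ≡ 31² = 961 ≡ 18, 31^4 ≡ 18² = 324 ≡ 37, 31^8 ≡ 37² = 1369 ≡ 16, 31^16 ≡ 16² = 256 ≡ 10, 31^32 ≡ 10² = 100 ≡ 18. Since 39 = 32 + 4 + 2 + 1, 31^39 ≡ 18·37·18·31: 18·37 = 666 ≡ 10, then 10·18 = 180 ≡ 16, then 16·31 = 496 ≡ 4. So 31^39 ≡ 4 (mod 41).
Hence g⁻¹(31) = 4.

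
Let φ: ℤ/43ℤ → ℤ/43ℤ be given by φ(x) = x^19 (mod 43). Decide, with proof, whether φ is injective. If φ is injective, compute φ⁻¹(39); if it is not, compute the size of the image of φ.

22

Since 43 is prime, the nonzero elements of ℤ/43ℤ form a cyclic group of order 42.
As gcd(19, 42) = 1, raising to the 19th power is a bijection on this group: if u^19 ≡ v^19 then (uv^{−1})^19 = 1, and the only element of order dividing gcd(19, 42) = 1 is 1, so u = v.
With φ(0) = 0 this makes φ injective on all of ℤ/43ℤ, hence bijective (finite equal-size domain and codomain). In particular φ is injective.
Since φ is injective, we find the preimage of 39. The inverse of x ↦ x^19 on (ℤ/43ℤ)^× is x ↦ x^31, because 19·31 = 589 = 14·42 + 1 ≡ 1 (mod 42) and x^{42} = 1 for x ≠ 0 (Fermat). So φ⁻¹(39) = 39^31 mod 43.
Repeated squaring mod 43: 39^1 ≡ 39, 39^2 ≡ 39² = 1521 ≡ 16, 39^4 ≡ 16² = 256 ≡ 41, 39^8 ≡ 41² = 1681 ≡ 4, 39^16 ≡ 4² = 16. Since 31 = 16 + 8 + 4 + 2 + 1, 39^31 ≡ 16·4·41·16·39: 16·4 = 64 ≡ 21, then 21·41 = 861 ≡ 1, then 1·16 = 16, then 16·39 = 624 ≡ 22. So 39^31 ≡ 22 (mod 43).
Hence φ⁻¹(39) = 22.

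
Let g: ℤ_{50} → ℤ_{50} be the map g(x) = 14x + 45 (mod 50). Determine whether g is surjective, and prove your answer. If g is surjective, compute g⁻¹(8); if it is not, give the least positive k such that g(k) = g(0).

Recall: surjectivity means every element of the codomain has a preimage under g.
Since gcd(14, 50) = 2, we have 14x ≡ 0 (mod 2) for all x, so g(x) ≡ 1 (mod 2).
But 0 ≢ 1 (mod 2), so 0 ∈ ℤ_{50} has no preimage. So g is not surjective.
Since g is not surjective, we find the least positive k with g(k) = g(0): this means 14k ≡ 0 (mod 50), i.e. 50 ∣ 14k. Since gcd(14, 50) = 2, dividing through by 2 this holds exactly when 25 ∣ 7k, and as gcd(7, 25) = 1, exactly when 25 ∣ k.
The smallest positive such k is 25.

25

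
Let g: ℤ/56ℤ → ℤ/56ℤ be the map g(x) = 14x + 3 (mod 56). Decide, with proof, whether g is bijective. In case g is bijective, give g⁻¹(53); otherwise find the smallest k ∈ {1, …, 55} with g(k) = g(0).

4

We have gcd(14, 56) = 14 > 1. Taking u = 0 and v = 4: g(0) = 3 and g(4) = 14·4 + 3 = 59 ≡ 3 (mod 56).
So g(0) = g(4) while 0 ≠ 4, so g is not injective, hence not bijective.
Since g is not bijective, we find the least positive k with g(k) = g(0): this means 14k ≡ 0 (mod 56), i.e. 56 ∣ 14k. Since gcd(14, 56) = 14, dividing through by 14 this holds exactly when 4 ∣ k.
The smallest positive such k is 4.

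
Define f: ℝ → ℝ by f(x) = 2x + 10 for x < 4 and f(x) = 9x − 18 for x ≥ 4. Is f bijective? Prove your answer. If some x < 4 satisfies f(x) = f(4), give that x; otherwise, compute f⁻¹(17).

7/2

Both pieces are strictly increasing (slopes 2 and 9), so each is injective on its own interval.
The left piece maps (−∞, 4) onto (−∞, 18); the right piece maps [4, ∞) onto [18, ∞).
Since 18 = 18, the images partition ℝ: f is injective and surjective, hence bijective.
Because the two images are disjoint, no x < 4 has f(x) = f(4), so we compute f⁻¹(17): 17 lies in (−∞, 18), so solve 2x + 10 = 17: x = (17 − 10)/2 = 7/2.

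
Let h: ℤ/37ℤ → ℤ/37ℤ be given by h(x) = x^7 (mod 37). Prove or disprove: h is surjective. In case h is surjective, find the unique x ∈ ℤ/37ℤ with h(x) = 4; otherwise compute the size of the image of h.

Since 37 is prime, the nonzero elements of ℤ/37ℤ form a cyclic group of order 36.
As gcd(7, 36) = 1, raising to the 7th power is a bijection on this group: if x_1^7 ≡ x_2^7 then (x_1x_2^{−1})^7 = 1, and the only element of order dividing gcd(7, 36) = 1 is 1, so x_1 = x_2.
With h(0) = 0 this makes h injective on all of ℤ/37ℤ, hence bijective (finite equal-size domain and codomain). In particular h is surjective.
Since h is surjective, we find the preimage of 4. The inverse of x ↦ x^7 on (ℤ/37ℤ)^× is x ↦ x^31, because 7·31 = 217 = 6·36 + 1 ≡ 1 (mod 36) and x^{36} = 1 for x ≠ 0 (Fermat). So h⁻¹(4) = 4^31 mod 37.
Repeated squaring mod 37: 4^1 ≡ 4, 4^2 ≡ 4² = 16, 4^4 ≡ 16² = 256 ≡ 34, 4^8 ≡ 34² = 1156 ≡ 9, 4^16 ≡ 9² = 81 ≡ 7. Since 31 = 16 + 8 + 4 + 2 + 1, 4^31 ≡ 7·9·34·16·4: 7·9 = 63 ≡ 26, then 26·34 = 884 ≡ 33, then 33·16 = 528 ≡ 10, then 10·4 = 40 ≡ 3. So 4^31 ≡ 3 (mod 37).
Hence h⁻¹(4) = 3.

3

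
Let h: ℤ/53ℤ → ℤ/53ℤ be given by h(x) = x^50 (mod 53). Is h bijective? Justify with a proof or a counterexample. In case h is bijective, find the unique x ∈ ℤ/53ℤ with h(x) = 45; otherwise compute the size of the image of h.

h(26): Repeated squaring mod 53: 26^1 ≡ 26, 26^2 ≡ 26² = 676 ≡ 40, 26^4 ≡ 40² = 1600 ≡ 10, 26^8 ≡ 10² = 100 ≡ 47, 26^16 ≡ 47² = 2209 ≡ 36, 26^32 ≡ 36² = 1296 ≡ 24. Since 50 = 32 + 16 + 2, 26^50 ≡ 24·36·40: 24·36 = 864 ≡ 16, then 16·40 = 640 ≡ 4. So 26^50 ≡ 4 (mod 53).
h(27): Repeated squaring mod 53: 27^1 ≡ 27, 27^2 ≡ 27² = 729 ≡ 40, 27^4 ≡ 40² = 1600 ≡ 10, 27^8 ≡ 10² = 100 ≡ 47, 27^16 ≡ 47² = 2209 ≡ 36, 27^32 ≡ 36² = 1296 ≡ 24. Since 50 = 32 + 16 + 2, 27^50 ≡ 24·36·40: 24·36 = 864 ≡ 16, then 16·40 = 640 ≡ 4. So 27^50 ≡ 4 (mod 53).
So h(26) = h(27) = 4 while 26 ≠ 27, so h is not injective, hence not bijective.
Since h is not bijective, we determine |image(h)|. Computing x^50 mod 53 for each x (by repeated squaring, reducing mod 53 at every step), the values h(0), h(1), …, h(52) are: 0, 1, 40, 6, 10, 17, 28, 13, 29, 36, 44, 46, 7, 16, 43, 49, 47, 42, 9, 37, 11, 25, 38, 52, 15, 24, 4, 4, 24, 15, 52, 38, 25, 11, 37, 9, 42, 47, 49, 43, 16, 7, 46, 44, 36, 29, 13, 28, 17, 10, 6, 40, 1.
The distinct values are {0, 1, 4, 6, 7, 9, 10, 11, 13, 15, 16, 17, 24, 25, 28, 29, 36, 37, 38, 40, 42, 43, 44, 46, 47, 49, 52}; there are 27 of them.

27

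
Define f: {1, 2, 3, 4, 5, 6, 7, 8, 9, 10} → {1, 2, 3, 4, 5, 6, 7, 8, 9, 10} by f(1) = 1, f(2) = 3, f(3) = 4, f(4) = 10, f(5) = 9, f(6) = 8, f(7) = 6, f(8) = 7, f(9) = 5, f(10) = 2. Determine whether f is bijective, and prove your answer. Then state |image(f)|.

10

The values 1, 3, 4, 10, 9, 8, 6, 7, 5, 2 are a permutation of {1, 2, 3, 4, 5, 6, 7, 8, 9, 10}: each element appears exactly once.
So f is injective and surjective, hence bijective.
The image of f is {1, 2, 3, 4, 5, 6, 7, 8, 9, 10}, which has 10 elements.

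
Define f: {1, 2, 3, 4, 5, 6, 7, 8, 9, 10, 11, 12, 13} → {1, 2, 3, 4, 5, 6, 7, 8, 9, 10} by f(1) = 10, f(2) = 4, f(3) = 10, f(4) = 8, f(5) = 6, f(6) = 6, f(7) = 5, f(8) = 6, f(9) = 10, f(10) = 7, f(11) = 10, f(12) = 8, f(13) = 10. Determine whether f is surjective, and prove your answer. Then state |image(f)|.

6

No element maps to 1, so f is not surjective.
The image of f is {4, 5, 6, 7, 8, 10}, which has 6 elements.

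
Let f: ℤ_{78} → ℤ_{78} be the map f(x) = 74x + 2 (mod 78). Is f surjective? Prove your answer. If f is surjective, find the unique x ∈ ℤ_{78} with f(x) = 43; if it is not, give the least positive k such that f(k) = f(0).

39

By definition, surjectivity means every element of the codomain has a preimage under f.
Since gcd(74, 78) = 2, we have 74x ≡ 0 (mod 2) for all x, so f(x) ≡ 0 (mod 2).
But 1 ≢ 0 (mod 2), so 1 ∈ ℤ_{78} has no preimage. Thus f is not surjective.
Since f is not surjective, we find the least positive k with f(k) = f(0): this means 74k ≡ 0 (mod 78), i.e. 78 ∣ 74k. Since gcd(74, 78) = 2, dividing through by 2 this holds exactly when 39 ∣ 37k, and as gcd(37, 39) = 1, exactly when 39 ∣ k.
The smallest positive such k is 39.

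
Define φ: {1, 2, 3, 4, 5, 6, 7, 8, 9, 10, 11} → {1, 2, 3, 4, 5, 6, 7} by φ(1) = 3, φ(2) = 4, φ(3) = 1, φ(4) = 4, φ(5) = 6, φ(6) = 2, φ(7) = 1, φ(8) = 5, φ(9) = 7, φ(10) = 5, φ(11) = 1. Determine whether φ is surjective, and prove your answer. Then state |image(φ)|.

7

Every element of the codomain has a preimage: 1 = φ(3), 2 = φ(6), 3 = φ(1), 4 = φ(2), 5 = φ(8), 6 = φ(5), 7 = φ(9).
Thus φ is surjective.
The image of φ is {1, 2, 3, 4, 5, 6, 7}, which has 7 elements.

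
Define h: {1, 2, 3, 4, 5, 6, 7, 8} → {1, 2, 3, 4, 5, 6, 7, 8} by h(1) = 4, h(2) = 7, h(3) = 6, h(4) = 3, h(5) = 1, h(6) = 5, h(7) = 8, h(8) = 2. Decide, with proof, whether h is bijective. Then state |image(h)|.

The values 4, 7, 6, 3, 1, 5, 8, 2 are a permutation of {1, 2, 3, 4, 5, 6, 7, 8}: each element appears exactly once.
So h is injective and surjective, hence bijective.
The image of h is {1, 2, 3, 4, 5, 6, 7, 8}, which has 8 elements.

8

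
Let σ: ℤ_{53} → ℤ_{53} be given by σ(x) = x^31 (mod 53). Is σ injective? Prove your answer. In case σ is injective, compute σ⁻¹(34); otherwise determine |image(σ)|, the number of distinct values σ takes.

Since 53 is prime, the nonzero elements of ℤ_{53} form a cyclic group of order 52.
As gcd(31, 52) = 1, raising to the 31st power is a bijection on this group: if u^31 ≡ v^31 then (uv^{−1})^31 = 1, and the only element of order dividing gcd(31, 52) = 1 is 1, so u = v.
With σ(0) = 0 this makes σ injective on all of ℤ_{53}, hence bijective (finite equal-size domain and codomain). In particular σ is injective.
Since σ is injective, we find the preimage of 34. The inverse of x ↦ x^31 on (ℤ_{53})^× is x ↦ x^47, because 31·47 = 1457 = 28·52 + 1 ≡ 1 (mod 52) and x^{52} = 1 for x ≠ 0 (Fermat). So σ⁻¹(34) = 34^47 mod 53.
Repeated squaring mod 53: 34^1 ≡ 34, 34^2 ≡ 34² = 1156 ≡ 43, 34^4 ≡ 43² = 1849 ≡ 47, 34^8 ≡ 47² = 2209 ≡ 36, 34^16 ≡ 36² = 1296 ≡ 24, 34^32 ≡ 24² = 576 ≡ 46. Since 47 = 32 + 8 + 4 + 2 + 1, 34^47 ≡ 46·36·47·43·34: 46·36 = 1656 ≡ 13, then 13·47 = 611 ≡ 28, then 28·43 = 1204 ≡ 38, then 38·34 = 1292 ≡ 20. So 34^47 ≡ 20 (mod 53).
Hence σ⁻¹(34) = 20.

20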